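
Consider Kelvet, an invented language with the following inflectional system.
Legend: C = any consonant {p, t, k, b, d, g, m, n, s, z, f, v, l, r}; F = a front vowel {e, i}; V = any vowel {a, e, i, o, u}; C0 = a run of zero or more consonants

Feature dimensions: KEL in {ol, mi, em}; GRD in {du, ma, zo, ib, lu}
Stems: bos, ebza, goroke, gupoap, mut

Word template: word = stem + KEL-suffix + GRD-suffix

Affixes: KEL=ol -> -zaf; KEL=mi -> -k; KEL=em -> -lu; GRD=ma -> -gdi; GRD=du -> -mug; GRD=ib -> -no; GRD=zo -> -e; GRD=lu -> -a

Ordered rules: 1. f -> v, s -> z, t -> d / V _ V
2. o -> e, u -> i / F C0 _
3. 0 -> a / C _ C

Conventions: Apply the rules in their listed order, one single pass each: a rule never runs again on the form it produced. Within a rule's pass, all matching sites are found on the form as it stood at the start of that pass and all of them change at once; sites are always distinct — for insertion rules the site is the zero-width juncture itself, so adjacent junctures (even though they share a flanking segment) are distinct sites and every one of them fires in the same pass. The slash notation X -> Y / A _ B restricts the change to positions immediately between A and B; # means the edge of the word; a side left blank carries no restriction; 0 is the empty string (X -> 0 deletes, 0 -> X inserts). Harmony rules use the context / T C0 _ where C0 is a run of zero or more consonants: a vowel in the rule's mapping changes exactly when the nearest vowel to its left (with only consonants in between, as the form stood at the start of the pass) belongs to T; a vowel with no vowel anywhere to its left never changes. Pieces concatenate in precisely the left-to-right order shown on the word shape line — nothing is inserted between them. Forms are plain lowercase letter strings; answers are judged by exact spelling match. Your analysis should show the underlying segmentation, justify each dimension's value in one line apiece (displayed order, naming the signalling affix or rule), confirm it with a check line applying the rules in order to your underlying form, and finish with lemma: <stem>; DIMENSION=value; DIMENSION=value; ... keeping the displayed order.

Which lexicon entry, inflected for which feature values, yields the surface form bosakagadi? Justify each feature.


underlying: bos-k-gdi
KEL=mi - signalled by the affix -k
GRD=ma - signalled by the affix -gdi
check: boskgdi -> boskgdi -> boskgdi -> bosakagadi
lemma: bos; KEL=mi; GRD=ma


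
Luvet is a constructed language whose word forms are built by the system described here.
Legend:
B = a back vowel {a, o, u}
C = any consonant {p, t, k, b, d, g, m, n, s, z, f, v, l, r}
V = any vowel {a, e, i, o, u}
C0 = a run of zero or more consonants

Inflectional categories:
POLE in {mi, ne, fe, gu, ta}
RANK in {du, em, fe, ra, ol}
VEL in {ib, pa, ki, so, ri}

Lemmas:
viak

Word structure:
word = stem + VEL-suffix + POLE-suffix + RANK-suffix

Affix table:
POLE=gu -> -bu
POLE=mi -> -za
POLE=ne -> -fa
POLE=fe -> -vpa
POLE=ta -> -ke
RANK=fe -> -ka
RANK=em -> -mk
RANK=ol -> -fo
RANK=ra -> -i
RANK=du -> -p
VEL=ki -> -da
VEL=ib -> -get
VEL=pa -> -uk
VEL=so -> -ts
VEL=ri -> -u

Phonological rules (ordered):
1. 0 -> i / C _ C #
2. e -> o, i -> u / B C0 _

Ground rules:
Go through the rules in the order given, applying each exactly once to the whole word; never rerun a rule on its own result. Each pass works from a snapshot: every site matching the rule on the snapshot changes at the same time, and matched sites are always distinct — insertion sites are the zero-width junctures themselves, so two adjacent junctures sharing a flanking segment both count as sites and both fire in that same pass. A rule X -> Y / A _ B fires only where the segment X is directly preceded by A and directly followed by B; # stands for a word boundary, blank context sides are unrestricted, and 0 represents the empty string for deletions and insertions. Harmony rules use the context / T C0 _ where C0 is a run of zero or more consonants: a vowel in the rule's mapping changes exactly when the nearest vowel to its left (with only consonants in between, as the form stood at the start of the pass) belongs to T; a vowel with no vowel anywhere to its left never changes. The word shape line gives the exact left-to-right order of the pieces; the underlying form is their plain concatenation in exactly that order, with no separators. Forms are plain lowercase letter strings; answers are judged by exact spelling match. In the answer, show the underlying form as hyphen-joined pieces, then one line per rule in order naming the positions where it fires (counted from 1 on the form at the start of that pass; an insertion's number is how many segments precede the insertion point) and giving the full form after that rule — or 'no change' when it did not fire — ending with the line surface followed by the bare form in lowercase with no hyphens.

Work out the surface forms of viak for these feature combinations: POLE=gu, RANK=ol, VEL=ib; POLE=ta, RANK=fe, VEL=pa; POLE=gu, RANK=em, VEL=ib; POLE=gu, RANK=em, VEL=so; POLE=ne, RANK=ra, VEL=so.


cell POLE=gu, RANK=ol, VEL=ib:
underlying: viak-get-bu-fo
1. 0 -> i / C _ C #: no change
2. e -> o, i -> u / B C0 _: fires at position(s) 6: viakgotbufo
surface: viakgotbufo

cell POLE=ta, RANK=fe, VEL=pa:
underlying: viak-uk-ke-ka
1. 0 -> i / C _ C #: no change
2. e -> o, i -> u / B C0 _: fires at position(s) 8: viakukkoka
surface: viakukkoka

cell POLE=gu, RANK=em, VEL=ib:
underlying: viak-get-bu-mk
1. 0 -> i / C _ C #: inserts after position(s) 10: viakgetbumik
2. e -> o, i -> u / B C0 _: fires at position(s) 6, 11: viakgotbumuk
surface: viakgotbumuk

cell POLE=gu, RANK=em, VEL=so:
underlying: viak-ts-bu-mk
1. 0 -> i / C _ C #: inserts after position(s) 9: viaktsbumik
2. e -> o, i -> u / B C0 _: fires at position(s) 10: viaktsbumuk
surface: viaktsbumuk

cell POLE=ne, RANK=ra, VEL=so:
underlying: viak-ts-fa-i
1. 0 -> i / C _ C #: no change
2. e -> o, i -> u / B C0 _: fires at position(s) 9: viaktsfau
surface: viaktsfau


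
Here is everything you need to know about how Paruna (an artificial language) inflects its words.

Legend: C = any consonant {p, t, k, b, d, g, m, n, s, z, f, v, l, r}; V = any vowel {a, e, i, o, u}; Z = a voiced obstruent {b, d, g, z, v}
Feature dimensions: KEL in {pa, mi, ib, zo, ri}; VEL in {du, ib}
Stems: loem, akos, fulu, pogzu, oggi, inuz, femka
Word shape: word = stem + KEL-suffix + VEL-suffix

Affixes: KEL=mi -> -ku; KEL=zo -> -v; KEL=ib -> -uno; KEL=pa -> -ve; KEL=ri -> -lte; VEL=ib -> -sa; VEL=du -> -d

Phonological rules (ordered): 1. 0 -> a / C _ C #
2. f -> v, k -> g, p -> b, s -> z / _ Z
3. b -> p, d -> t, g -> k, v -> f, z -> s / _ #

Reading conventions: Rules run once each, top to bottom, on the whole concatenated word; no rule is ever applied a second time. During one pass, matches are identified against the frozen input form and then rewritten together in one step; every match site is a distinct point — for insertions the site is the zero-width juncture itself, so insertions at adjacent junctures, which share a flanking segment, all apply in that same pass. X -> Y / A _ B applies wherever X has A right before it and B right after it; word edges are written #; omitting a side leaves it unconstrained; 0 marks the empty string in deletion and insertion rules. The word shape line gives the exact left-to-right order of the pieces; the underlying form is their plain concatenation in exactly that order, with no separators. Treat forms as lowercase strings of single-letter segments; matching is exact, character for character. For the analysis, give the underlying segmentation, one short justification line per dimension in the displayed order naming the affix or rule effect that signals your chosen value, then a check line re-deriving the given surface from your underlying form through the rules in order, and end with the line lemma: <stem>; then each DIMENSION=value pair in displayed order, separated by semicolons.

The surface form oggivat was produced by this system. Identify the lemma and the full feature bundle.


underlying: oggi-v-d
KEL=zo - signalled by the affix -v
VEL=du - signalled by the affix -d
check: oggivd -> oggivad -> oggivad -> oggivat
lemma: oggi; KEL=zo; VEL=du


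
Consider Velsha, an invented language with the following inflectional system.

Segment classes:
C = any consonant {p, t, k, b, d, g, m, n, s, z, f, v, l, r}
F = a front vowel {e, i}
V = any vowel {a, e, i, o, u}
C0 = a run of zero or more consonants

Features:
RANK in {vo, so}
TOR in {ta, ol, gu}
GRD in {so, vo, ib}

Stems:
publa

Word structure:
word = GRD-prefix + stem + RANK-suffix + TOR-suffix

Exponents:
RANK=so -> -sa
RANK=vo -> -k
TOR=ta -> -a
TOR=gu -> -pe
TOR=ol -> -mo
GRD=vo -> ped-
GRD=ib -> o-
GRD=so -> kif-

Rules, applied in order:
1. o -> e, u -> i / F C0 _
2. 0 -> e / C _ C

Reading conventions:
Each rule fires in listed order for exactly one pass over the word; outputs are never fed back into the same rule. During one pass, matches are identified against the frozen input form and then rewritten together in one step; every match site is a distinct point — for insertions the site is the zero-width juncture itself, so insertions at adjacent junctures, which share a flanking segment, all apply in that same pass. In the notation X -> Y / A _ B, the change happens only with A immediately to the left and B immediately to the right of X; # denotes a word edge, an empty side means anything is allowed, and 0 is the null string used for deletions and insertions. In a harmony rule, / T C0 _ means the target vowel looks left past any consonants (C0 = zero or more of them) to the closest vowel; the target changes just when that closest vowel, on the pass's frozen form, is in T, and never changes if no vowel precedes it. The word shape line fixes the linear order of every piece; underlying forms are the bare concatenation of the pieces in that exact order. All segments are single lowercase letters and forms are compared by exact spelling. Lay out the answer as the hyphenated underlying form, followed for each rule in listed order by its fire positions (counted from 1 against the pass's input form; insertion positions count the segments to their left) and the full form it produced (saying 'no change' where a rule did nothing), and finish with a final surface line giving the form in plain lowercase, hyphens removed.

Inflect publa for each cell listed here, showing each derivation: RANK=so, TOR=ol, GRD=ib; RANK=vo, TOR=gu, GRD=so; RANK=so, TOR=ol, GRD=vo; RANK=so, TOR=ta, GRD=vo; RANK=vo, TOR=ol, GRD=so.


cell RANK=so, TOR=ol, GRD=ib:
underlying: o-publa-sa-mo
1. o -> e, u -> i / F C0 _: no change
2. 0 -> e / C _ C: inserts after position(s) 4: opubelasamo
surface: opubelasamo

cell RANK=vo, TOR=gu, GRD=so:
underlying: kif-publa-k-pe
1. o -> e, u -> i / F C0 _: fires at position(s) 5: kifpiblakpe
2. 0 -> e / C _ C: inserts after position(s) 3, 6, 9: kifepibelakepe
surface: kifepibelakepe

cell RANK=so, TOR=ol, GRD=vo:
underlying: ped-publa-sa-mo
1. o -> e, u -> i / F C0 _: fires at position(s) 5: pedpiblasamo
2. 0 -> e / C _ C: inserts after position(s) 3, 6: pedepibelasamo
surface: pedepibelasamo

cell RANK=so, TOR=ta, GRD=vo:
underlying: ped-publa-sa-a
1. o -> e, u -> i / F C0 _: fires at position(s) 5: pedpiblasaa
2. 0 -> e / C _ C: inserts after position(s) 3, 6: pedepibelasaa
surface: pedepibelasaa

cell RANK=vo, TOR=ol, GRD=so:
underlying: kif-publa-k-mo
1. o -> e, u -> i / F C0 _: fires at position(s) 5: kifpiblakmo
2. 0 -> e / C _ C: inserts after position(s) 3, 6, 9: kifepibelakemo
surface: kifepibelakemo


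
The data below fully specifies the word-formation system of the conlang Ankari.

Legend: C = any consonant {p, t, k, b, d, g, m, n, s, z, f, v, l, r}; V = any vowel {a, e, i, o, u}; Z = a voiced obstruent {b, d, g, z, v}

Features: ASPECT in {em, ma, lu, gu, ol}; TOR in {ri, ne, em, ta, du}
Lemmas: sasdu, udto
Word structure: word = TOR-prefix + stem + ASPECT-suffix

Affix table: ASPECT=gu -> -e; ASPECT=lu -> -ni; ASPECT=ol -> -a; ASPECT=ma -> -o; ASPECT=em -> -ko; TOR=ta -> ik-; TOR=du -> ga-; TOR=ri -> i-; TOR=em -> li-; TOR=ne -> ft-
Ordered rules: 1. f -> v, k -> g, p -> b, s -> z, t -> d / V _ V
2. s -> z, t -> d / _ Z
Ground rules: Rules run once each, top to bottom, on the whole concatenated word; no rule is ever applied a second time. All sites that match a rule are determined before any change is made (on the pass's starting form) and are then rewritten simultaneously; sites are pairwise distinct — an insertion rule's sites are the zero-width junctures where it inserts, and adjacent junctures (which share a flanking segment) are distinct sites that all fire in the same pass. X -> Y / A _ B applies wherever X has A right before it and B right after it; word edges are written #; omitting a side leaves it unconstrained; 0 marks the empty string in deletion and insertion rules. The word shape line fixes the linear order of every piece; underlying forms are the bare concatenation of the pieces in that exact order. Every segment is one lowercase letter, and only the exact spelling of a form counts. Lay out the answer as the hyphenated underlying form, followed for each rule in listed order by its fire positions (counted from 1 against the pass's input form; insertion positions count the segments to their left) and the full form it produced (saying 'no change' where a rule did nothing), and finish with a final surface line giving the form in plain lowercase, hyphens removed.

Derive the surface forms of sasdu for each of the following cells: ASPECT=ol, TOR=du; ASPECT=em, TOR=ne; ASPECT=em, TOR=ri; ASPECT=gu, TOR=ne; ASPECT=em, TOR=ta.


cell ASPECT=ol, TOR=du:
underlying: ga-sasdu-a
1. f -> v, k -> g, p -> b, s -> z, t -> d / V _ V: fires at position(s) 3: gazasdua
2. s -> z, t -> d / _ Z: fires at position(s) 5: gazazdua
surface: gazazdua

cell ASPECT=em, TOR=ne:
underlying: ft-sasdu-ko
1. f -> v, k -> g, p -> b, s -> z, t -> d / V _ V: fires at position(s) 8: ftsasdugo
2. s -> z, t -> d / _ Z: fires at position(s) 5: ftsazdugo
surface: ftsazdugo

cell ASPECT=em, TOR=ri:
underlying: i-sasdu-ko
1. f -> v, k -> g, p -> b, s -> z, t -> d / V _ V: fires at position(s) 2, 7: izasdugo
2. s -> z, t -> d / _ Z: fires at position(s) 4: izazdugo
surface: izazdugo

cell ASPECT=gu, TOR=ne:
underlying: ft-sasdu-e
1. f -> v, k -> g, p -> b, s -> z, t -> d / V _ V: no change
2. s -> z, t -> d / _ Z: fires at position(s) 5: ftsazdue
surface: ftsazdue

cell ASPECT=em, TOR=ta:
underlying: ik-sasdu-ko
1. f -> v, k -> g, p -> b, s -> z, t -> d / V _ V: fires at position(s) 8: iksasdugo
2. s -> z, t -> d / _ Z: fires at position(s) 5: iksazdugo
surface: iksazdugo


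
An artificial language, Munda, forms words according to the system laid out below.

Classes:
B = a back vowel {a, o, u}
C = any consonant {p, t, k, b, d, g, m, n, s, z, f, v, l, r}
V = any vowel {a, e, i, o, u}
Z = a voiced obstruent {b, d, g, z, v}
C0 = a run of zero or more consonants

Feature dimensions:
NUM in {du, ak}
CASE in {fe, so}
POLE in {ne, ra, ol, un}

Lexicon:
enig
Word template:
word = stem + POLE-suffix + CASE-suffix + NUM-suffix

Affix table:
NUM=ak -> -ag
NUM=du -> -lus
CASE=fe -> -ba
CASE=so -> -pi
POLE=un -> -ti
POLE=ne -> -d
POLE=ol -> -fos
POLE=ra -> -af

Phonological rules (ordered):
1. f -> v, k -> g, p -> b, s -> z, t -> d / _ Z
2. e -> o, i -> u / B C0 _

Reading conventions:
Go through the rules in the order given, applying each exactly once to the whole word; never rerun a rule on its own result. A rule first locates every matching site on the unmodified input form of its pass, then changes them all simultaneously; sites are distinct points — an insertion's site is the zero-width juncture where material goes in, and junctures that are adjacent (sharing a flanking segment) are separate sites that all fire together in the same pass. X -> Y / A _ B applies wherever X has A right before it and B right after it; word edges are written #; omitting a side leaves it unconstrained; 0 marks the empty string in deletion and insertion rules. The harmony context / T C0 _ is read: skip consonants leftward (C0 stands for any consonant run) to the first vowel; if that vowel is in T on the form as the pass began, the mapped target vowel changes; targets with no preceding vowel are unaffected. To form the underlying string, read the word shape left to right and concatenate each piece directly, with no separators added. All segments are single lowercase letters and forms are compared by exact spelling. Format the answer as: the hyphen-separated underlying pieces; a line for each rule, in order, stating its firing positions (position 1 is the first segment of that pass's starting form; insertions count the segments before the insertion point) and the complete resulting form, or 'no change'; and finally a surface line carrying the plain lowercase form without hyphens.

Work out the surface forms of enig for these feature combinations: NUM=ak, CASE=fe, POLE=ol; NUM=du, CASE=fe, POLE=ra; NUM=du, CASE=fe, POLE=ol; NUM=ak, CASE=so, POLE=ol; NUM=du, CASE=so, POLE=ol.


cell NUM=ak, CASE=fe, POLE=ol:
underlying: enig-fos-ba-ag
1. f -> v, k -> g, p -> b, s -> z, t -> d / _ Z: fires at position(s) 7: enigfozbaag
2. e -> o, i -> u / B C0 _: no change
surface: enigfozbaag

cell NUM=du, CASE=fe, POLE=ra:
underlying: enig-af-ba-lus
1. f -> v, k -> g, p -> b, s -> z, t -> d / _ Z: fires at position(s) 6: enigavbalus
2. e -> o, i -> u / B C0 _: no change
surface: enigavbalus

cell NUM=du, CASE=fe, POLE=ol:
underlying: enig-fos-ba-lus
1. f -> v, k -> g, p -> b, s -> z, t -> d / _ Z: fires at position(s) 7: enigfozbalus
2. e -> o, i -> u / B C0 _: no change
surface: enigfozbalus

cell NUM=ak, CASE=so, POLE=ol:
underlying: enig-fos-pi-ag
1. f -> v, k -> g, p -> b, s -> z, t -> d / _ Z: no change
2. e -> o, i -> u / B C0 _: fires at position(s) 9: enigfospuag
surface: enigfospuag

cell NUM=du, CASE=so, POLE=ol:
underlying: enig-fos-pi-lus
1. f -> v, k -> g, p -> b, s -> z, t -> d / _ Z: no change
2. e -> o, i -> u / B C0 _: fires at position(s) 9: enigfospulus
surface: enigfospulus


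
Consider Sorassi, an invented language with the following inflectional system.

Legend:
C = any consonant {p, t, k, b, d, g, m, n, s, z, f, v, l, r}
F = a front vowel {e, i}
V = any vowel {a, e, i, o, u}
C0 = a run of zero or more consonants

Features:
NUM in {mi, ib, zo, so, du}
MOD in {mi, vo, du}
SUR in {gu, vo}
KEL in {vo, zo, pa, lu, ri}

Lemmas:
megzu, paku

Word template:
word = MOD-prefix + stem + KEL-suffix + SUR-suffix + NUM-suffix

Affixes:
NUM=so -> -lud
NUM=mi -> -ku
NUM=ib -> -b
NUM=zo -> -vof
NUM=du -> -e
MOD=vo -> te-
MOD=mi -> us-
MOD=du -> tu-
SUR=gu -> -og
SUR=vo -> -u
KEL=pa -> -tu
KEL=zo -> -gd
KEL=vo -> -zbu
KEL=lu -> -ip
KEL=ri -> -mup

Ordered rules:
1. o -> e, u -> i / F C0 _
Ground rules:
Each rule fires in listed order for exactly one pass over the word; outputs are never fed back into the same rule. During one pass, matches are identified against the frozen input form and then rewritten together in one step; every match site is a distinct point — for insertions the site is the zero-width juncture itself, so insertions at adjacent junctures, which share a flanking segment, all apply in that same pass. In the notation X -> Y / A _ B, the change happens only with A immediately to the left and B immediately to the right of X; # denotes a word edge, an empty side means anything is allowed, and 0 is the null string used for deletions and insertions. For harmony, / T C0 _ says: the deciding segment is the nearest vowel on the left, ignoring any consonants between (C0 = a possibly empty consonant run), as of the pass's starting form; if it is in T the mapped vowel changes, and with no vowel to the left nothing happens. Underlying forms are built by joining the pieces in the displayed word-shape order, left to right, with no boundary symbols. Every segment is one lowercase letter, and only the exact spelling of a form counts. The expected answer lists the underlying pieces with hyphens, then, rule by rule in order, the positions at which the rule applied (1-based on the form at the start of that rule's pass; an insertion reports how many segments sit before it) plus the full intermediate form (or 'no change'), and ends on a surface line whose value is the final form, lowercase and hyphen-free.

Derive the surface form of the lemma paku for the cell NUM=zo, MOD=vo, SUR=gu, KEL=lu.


underlying: te-paku-ip-og-vof
1. o -> e, u -> i / F C0 _: fires at position(s) 9: tepakuipegvof
surface: tepakuipegvof


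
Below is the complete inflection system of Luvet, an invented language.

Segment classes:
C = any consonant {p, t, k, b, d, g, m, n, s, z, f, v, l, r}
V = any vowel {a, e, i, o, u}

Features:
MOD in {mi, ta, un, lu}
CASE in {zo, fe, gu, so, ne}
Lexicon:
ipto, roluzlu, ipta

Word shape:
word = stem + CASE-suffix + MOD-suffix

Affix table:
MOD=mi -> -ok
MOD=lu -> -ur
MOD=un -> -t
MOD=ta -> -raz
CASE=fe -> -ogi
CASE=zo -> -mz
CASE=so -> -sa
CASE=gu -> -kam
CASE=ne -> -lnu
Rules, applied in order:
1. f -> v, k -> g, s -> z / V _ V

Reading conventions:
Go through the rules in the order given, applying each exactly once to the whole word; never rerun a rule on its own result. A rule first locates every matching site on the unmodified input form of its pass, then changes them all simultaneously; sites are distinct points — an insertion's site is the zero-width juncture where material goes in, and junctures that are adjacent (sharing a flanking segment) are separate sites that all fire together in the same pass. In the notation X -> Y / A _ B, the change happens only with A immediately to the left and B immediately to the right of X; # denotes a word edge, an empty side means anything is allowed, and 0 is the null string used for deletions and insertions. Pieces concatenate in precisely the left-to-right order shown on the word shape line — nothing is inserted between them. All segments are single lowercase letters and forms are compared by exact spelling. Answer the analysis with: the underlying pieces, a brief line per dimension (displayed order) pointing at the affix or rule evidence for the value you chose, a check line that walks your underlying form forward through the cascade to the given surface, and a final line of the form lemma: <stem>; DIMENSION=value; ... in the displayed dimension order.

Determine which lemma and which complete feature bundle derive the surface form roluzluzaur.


underlying: roluzlu-sa-ur
MOD=lu - signalled by the affix -ur
CASE=so - signalled by the affix -sa
check: roluzlusaur -> roluzluzaur
lemma: roluzlu; MOD=lu; CASE=so


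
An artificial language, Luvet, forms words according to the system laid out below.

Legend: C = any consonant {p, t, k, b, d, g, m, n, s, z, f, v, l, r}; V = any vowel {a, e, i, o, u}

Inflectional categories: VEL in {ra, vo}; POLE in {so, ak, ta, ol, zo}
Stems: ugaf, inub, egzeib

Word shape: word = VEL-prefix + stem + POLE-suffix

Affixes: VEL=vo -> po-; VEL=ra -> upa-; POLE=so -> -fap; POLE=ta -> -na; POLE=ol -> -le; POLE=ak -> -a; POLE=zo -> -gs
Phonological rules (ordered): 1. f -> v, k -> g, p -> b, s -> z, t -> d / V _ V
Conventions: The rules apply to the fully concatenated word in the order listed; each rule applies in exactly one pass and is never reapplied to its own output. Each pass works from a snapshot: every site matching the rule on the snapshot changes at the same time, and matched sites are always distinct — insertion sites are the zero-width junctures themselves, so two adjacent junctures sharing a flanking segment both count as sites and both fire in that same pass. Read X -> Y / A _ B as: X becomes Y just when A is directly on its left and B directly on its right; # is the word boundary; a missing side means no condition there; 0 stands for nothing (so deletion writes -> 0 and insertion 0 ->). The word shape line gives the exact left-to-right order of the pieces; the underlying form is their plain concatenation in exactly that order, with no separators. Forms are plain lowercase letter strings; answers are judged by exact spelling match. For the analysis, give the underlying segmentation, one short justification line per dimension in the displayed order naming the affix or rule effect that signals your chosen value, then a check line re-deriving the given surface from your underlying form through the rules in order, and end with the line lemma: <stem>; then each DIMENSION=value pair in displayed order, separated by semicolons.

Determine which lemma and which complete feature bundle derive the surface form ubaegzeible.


underlying: upa-egzeib-le
VEL=ra - signalled by the affix upa-
POLE=ol - signalled by the affix -le
check: upaegzeible -> ubaegzeible
lemma: egzeib; VEL=ra; POLE=ol


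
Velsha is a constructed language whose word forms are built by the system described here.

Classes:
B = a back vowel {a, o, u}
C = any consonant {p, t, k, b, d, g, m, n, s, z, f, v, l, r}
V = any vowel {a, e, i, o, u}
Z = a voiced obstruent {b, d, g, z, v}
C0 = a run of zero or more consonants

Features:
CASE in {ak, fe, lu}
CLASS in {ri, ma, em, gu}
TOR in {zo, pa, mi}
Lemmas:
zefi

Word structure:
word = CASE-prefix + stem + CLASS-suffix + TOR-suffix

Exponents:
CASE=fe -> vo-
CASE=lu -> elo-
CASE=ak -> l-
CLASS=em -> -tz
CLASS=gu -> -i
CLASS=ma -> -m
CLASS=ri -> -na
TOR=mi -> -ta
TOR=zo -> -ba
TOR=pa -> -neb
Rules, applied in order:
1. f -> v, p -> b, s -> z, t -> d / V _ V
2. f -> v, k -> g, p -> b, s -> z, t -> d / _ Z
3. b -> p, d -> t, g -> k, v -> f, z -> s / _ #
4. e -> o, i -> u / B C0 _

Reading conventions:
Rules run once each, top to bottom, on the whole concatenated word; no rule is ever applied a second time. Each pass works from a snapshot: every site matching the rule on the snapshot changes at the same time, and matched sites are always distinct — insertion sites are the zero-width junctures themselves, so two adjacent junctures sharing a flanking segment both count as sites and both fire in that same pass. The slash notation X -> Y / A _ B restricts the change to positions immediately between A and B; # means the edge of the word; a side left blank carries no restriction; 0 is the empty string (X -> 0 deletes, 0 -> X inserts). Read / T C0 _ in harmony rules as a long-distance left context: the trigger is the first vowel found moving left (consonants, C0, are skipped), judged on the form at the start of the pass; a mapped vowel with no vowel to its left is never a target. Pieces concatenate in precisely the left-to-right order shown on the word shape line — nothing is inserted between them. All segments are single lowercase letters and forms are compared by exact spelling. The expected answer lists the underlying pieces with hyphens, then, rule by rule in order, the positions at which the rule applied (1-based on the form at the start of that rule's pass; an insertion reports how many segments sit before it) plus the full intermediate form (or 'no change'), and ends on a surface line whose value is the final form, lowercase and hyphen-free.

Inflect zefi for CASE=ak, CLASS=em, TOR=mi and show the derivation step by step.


underlying: l-zefi-tz-ta
1. f -> v, p -> b, s -> z, t -> d / V _ V: fires at position(s) 4: lzevitzta
2. f -> v, k -> g, p -> b, s -> z, t -> d / _ Z: fires at position(s) 6: lzevidzta
3. b -> p, d -> t, g -> k, v -> f, z -> s / _ #: no change
4. e -> o, i -> u / B C0 _: no change
surface: lzevidzta


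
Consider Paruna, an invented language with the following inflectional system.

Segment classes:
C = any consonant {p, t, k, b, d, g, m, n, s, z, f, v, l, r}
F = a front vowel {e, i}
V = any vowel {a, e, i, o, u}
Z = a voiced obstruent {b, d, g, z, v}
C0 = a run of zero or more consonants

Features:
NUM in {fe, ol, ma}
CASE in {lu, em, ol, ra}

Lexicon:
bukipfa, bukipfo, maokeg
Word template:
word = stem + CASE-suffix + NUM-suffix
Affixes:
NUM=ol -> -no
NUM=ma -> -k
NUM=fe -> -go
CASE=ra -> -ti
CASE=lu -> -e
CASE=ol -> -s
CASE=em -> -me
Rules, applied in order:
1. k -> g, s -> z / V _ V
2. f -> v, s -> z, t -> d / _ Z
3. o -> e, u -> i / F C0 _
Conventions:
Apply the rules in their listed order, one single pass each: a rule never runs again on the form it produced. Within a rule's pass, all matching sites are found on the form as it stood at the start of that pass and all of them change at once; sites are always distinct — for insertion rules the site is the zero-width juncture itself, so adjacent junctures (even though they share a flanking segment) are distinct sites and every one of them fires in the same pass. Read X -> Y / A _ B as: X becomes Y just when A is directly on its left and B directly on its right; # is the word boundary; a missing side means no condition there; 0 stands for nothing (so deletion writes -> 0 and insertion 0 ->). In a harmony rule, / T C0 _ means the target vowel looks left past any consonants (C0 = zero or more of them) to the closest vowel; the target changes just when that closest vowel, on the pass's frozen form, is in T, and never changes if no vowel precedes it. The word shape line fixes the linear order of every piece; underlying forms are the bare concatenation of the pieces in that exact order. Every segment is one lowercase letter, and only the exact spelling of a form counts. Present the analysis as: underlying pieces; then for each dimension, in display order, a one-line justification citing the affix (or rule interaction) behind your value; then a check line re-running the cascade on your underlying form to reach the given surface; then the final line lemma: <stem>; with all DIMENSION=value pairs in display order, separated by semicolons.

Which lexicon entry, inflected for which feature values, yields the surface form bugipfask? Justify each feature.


underlying: bukipfa-s-k
NUM=ma - signalled by the affix -k
CASE=ol - signalled by the affix -s
check: bukipfask -> bugipfask -> bugipfask -> bugipfask
lemma: bukipfa; NUM=ma; CASE=ol


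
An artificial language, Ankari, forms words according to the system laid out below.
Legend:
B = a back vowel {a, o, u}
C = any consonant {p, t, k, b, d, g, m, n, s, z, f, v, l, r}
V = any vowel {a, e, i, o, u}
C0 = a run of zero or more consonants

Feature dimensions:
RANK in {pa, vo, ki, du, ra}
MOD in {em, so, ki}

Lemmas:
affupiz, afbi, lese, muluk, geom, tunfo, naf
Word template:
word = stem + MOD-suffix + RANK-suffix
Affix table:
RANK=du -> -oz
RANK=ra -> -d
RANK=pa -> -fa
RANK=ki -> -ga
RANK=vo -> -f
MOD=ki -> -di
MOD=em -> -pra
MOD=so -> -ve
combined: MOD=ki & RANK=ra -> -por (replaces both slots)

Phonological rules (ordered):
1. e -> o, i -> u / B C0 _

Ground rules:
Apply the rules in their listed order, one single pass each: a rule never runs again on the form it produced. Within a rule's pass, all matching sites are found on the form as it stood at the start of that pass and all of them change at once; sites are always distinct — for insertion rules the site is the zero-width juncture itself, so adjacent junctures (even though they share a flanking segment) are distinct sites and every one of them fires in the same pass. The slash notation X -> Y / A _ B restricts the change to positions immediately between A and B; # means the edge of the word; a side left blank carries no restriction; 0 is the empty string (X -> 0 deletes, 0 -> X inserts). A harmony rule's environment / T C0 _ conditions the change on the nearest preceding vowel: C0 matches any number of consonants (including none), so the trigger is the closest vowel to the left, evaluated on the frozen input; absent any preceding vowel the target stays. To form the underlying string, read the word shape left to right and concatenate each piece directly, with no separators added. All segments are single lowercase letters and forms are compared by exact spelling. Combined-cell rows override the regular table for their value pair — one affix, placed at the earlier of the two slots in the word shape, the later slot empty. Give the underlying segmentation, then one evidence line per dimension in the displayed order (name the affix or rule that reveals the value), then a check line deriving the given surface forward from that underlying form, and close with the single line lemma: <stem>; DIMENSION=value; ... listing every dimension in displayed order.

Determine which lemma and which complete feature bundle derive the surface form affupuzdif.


underlying: affupiz-di-f
RANK=vo - signalled by the affix -f
MOD=ki - signalled by the affix -di
check: affupizdif -> affupuzdif
lemma: affupiz; RANK=vo; MOD=ki


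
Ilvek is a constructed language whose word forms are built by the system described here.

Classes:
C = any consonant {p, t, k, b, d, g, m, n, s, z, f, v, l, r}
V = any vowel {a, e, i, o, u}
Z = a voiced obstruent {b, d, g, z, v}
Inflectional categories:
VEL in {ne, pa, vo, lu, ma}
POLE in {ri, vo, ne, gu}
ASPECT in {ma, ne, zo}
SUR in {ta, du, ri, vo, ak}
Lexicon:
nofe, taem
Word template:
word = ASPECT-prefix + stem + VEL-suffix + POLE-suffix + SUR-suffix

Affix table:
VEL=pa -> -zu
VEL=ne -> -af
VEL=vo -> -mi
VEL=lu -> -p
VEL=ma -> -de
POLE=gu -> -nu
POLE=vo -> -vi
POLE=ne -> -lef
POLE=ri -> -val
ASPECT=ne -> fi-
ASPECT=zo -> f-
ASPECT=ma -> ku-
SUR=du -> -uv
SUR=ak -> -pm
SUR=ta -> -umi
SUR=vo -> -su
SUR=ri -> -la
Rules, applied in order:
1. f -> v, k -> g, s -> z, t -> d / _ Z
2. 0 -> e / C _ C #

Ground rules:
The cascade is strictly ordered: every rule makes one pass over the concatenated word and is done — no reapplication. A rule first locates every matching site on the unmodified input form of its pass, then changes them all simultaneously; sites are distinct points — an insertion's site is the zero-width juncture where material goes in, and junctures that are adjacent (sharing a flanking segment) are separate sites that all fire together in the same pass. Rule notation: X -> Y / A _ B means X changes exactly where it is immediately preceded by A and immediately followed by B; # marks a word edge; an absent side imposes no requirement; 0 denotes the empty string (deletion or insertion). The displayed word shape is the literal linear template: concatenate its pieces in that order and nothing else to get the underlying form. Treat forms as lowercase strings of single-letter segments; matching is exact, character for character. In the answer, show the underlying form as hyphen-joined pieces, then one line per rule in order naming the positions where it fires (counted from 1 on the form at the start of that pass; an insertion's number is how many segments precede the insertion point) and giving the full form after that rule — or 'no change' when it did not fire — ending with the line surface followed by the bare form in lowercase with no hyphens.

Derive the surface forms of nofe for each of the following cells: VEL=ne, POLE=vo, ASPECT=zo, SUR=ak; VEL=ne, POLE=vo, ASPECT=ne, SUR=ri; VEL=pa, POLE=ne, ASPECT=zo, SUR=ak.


cell VEL=ne, POLE=vo, ASPECT=zo, SUR=ak:
underlying: f-nofe-af-vi-pm
1. f -> v, k -> g, s -> z, t -> d / _ Z: fires at position(s) 7: fnofeavvipm
2. 0 -> e / C _ C #: inserts after position(s) 10: fnofeavvipem
surface: fnofeavvipem

cell VEL=ne, POLE=vo, ASPECT=ne, SUR=ri:
underlying: fi-nofe-af-vi-la
1. f -> v, k -> g, s -> z, t -> d / _ Z: fires at position(s) 8: finofeavvila
2. 0 -> e / C _ C #: no change
surface: finofeavvila

cell VEL=pa, POLE=ne, ASPECT=zo, SUR=ak:
underlying: f-nofe-zu-lef-pm
1. f -> v, k -> g, s -> z, t -> d / _ Z: no change
2. 0 -> e / C _ C #: inserts after position(s) 11: fnofezulefpem
surface: fnofezulefpem


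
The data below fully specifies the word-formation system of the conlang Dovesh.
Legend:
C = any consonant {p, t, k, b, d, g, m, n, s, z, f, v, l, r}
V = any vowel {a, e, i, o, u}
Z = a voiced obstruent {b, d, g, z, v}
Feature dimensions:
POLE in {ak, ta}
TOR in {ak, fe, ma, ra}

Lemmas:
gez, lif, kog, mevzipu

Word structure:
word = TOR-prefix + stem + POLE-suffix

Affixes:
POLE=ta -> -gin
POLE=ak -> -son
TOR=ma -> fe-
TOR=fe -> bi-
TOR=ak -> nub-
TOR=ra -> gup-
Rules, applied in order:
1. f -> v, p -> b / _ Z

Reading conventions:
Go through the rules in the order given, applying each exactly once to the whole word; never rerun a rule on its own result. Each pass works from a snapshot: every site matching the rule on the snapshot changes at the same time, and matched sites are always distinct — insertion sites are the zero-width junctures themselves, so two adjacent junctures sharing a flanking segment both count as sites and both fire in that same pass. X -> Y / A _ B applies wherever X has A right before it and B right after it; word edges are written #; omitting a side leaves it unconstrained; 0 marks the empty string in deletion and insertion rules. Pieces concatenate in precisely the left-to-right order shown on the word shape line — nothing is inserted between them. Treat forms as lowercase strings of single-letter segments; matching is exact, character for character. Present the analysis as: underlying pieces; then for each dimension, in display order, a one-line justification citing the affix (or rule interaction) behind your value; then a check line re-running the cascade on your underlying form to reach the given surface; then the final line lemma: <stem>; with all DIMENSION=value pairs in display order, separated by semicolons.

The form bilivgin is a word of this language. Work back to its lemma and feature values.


underlying: bi-lif-gin
POLE=ta - signalled by the affix -gin
TOR=fe - signalled by the affix bi-
check: bilifgin -> bilivgin
lemma: lif; POLE=ta; TOR=fe


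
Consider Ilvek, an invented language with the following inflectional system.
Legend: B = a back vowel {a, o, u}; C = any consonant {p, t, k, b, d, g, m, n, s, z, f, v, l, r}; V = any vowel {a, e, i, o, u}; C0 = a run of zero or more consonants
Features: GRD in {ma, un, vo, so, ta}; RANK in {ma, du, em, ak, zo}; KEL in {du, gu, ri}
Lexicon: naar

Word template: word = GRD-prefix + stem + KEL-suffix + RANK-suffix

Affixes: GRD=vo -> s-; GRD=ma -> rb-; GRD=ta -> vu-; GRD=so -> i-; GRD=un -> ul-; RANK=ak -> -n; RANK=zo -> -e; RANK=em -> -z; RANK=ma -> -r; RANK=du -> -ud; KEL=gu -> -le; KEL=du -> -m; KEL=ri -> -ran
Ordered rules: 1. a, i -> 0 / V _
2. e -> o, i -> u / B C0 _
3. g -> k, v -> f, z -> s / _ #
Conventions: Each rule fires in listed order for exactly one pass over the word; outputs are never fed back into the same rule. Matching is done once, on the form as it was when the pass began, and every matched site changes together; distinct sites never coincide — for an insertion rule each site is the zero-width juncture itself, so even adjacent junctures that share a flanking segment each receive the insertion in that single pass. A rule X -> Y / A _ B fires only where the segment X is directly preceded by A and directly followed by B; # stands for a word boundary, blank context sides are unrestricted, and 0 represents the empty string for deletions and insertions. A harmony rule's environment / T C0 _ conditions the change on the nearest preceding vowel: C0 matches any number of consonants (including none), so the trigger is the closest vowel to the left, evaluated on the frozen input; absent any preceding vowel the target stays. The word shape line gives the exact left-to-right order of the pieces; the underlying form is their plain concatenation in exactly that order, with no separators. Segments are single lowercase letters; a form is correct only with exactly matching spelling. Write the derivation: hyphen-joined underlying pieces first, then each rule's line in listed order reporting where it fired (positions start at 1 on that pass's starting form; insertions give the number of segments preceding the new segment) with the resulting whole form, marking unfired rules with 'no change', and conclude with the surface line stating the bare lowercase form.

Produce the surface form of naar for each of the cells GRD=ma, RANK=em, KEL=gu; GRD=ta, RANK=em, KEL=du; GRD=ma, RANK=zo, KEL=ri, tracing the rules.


cell GRD=ma, RANK=em, KEL=gu:
underlying: rb-naar-le-z
1. a, i -> 0 / V _: fires at position(s) 5: rbnarlez
2. e -> o, i -> u / B C0 _: fires at position(s) 7: rbnarloz
3. g -> k, v -> f, z -> s / _ #: fires at position(s) 8: rbnarlos
surface: rbnarlos

cell GRD=ta, RANK=em, KEL=du:
underlying: vu-naar-m-z
1. a, i -> 0 / V _: fires at position(s) 5: vunarmz
2. e -> o, i -> u / B C0 _: no change
3. g -> k, v -> f, z -> s / _ #: fires at position(s) 7: vunarms
surface: vunarms

cell GRD=ma, RANK=zo, KEL=ri:
underlying: rb-naar-ran-e
1. a, i -> 0 / V _: fires at position(s) 5: rbnarrane
2. e -> o, i -> u / B C0 _: fires at position(s) 9: rbnarrano
3. g -> k, v -> f, z -> s / _ #: no change
surface: rbnarrano
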